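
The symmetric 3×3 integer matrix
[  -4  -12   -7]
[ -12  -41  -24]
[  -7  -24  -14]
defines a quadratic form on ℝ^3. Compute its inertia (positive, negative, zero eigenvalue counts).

step 0: pivot -4 → sign −
step 1: pivot -5 → sign −
step 2: pivot 1/20 → sign +
signature = (1, 2, 0)

Answer: (1, 2, 0)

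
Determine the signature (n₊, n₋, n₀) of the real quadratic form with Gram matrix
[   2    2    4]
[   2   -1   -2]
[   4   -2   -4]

step 0: pivot 2 → sign +
step 1: pivot -3 → sign −
step 2: row/col 2 already zero → sign 0
signature = (1, 1, 1)

Answer: (1, 1, 1)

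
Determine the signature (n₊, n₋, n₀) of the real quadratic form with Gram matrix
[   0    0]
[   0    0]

Answer: (0, 0, 2)

Derivation:
step 0: row/col 0 already zero → sign 0
step 1: row/col 1 already zero → sign 0
signature = (0, 0, 2)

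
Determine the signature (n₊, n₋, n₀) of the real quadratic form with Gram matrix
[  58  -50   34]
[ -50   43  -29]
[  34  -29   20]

step 0: pivot 58 → sign +
step 1: pivot -3/29 → sign −
step 2: pivot 1 → sign +
signature = (2, 1, 0)

Answer: (2, 1, 0)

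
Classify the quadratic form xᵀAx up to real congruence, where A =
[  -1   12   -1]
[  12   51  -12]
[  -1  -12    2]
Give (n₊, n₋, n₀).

Answer: (2, 1, 0)

Derivation:
step 0: pivot -1 → sign −
step 1: pivot 195 → sign +
step 2: pivot 3/65 → sign +
signature = (2, 1, 0)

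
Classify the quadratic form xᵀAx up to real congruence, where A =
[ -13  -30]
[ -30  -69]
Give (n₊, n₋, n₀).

step 0: pivot -13 → sign −
step 1: pivot 3/13 → sign +
signature = (1, 1, 0)

Answer: (1, 1, 0)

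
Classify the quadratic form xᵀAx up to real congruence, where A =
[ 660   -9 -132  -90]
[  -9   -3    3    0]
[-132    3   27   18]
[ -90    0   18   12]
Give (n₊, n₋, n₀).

step 0: pivot 660 → sign +
step 1: pivot -687/220 → sign −
step 2: pivot 243/229 → sign +
step 3: row/col 3 already zero → sign 0
signature = (2, 1, 1)

Answer: (2, 1, 1)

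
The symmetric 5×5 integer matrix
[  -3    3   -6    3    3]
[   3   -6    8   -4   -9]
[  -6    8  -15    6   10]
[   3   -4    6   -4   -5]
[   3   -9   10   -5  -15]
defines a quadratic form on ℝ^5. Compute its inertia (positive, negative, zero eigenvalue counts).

Answer: (0, 4, 1)

Derivation:
step 0: pivot -3 → sign −
step 1: pivot -3 → sign −
step 2: pivot -5/3 → sign −
step 3: pivot -2/5 → sign −
step 4: row/col 4 already zero → sign 0
signature = (0, 4, 1)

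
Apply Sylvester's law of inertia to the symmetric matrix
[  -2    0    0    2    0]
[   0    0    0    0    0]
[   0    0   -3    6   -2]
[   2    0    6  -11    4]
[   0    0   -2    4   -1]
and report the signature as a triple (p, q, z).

Answer: (2, 2, 1)

Derivation:
step 0: pivot -2 → sign −
step 1: pivot -3 → sign −
step 2: pivot 3 → sign +
step 3: pivot 1/3 → sign +
step 4: row/col 4 already zero → sign 0
signature = (2, 2, 1)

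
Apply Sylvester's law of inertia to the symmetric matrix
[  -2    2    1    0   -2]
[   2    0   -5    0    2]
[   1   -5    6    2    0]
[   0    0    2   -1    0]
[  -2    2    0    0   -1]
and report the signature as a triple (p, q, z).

step 0: pivot -2 → sign −
step 1: pivot 2 → sign +
step 2: pivot -3/2 → sign −
step 3: pivot 5/3 → sign +
step 4: pivot 3/5 → sign +
signature = (3, 2, 0)

Answer: (3, 2, 0)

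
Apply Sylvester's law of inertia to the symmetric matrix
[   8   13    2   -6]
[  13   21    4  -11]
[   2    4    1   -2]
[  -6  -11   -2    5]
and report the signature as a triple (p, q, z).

Answer: (3, 1, 0)

Derivation:
step 0: pivot 8 → sign +
step 1: pivot -1/8 → sign −
step 2: pivot 5 → sign +
step 3: pivot 1/5 → sign +
signature = (3, 1, 0)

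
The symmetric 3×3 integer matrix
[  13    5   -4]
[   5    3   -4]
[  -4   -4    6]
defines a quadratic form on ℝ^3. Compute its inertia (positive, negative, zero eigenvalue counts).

step 0: pivot 13 → sign +
step 1: pivot 14/13 → sign +
step 2: pivot -6/7 → sign −
signature = (2, 1, 0)

Answer: (2, 1, 0)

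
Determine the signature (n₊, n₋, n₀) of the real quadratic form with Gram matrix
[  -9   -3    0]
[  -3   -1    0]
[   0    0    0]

step 0: pivot -9 → sign −
step 1: row/col 1 already zero → sign 0
step 2: row/col 2 already zero → sign 0
signature = (0, 1, 2)

Answer: (0, 1, 2)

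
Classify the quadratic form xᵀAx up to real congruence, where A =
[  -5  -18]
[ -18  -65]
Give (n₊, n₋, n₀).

Answer: (0, 2, 0)

Derivation:
step 0: pivot -5 → sign −
step 1: pivot -1/5 → sign −
signature = (0, 2, 0)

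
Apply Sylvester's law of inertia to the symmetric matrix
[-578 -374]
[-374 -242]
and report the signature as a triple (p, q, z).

Answer: (0, 1, 1)

Derivation:
step 0: pivot -578 → sign −
step 1: row/col 1 already zero → sign 0
signature = (0, 1, 1)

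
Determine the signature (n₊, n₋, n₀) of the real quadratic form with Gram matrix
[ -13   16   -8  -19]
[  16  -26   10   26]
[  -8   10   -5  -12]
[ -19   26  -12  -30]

step 0: pivot -13 → sign −
step 1: pivot -82/13 → sign −
step 2: pivot -3/41 → sign −
step 3: pivot -1/3 → sign −
signature = (0, 4, 0)

Answer: (0, 4, 0)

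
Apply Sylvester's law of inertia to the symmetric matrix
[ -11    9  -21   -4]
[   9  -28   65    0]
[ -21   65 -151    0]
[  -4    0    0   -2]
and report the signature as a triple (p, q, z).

step 0: pivot -11 → sign −
step 1: pivot -227/11 → sign −
step 2: pivot -24/227 → sign −
step 3: row/col 3 already zero → sign 0
signature = (0, 3, 1)

Answer: (0, 3, 1)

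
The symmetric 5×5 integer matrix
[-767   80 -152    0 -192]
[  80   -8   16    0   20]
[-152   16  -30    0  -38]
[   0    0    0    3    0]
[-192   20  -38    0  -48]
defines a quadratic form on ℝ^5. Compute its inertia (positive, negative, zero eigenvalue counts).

Answer: (3, 1, 1)

Derivation:
step 0: pivot -767 → sign −
step 1: pivot 264/767 → sign +
step 2: pivot 2/33 → sign +
step 3: pivot 3 → sign +
step 4: row/col 4 already zero → sign 0
signature = (3, 1, 1)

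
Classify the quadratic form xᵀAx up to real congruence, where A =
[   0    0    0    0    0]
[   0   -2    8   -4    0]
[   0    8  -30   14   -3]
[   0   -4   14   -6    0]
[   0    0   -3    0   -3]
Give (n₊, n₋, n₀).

step 0: pivot -2 → sign −
step 1: pivot 2 → sign +
step 2: pivot -15/2 → sign −
step 3: pivot 6/5 → sign +
step 4: row/col 4 already zero → sign 0
signature = (2, 2, 1)

Answer: (2, 2, 1)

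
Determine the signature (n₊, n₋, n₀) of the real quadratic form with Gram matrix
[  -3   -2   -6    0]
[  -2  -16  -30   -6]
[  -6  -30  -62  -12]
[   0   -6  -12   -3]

Answer: (0, 4, 0)

Derivation:
step 0: pivot -3 → sign −
step 1: pivot -44/3 → sign −
step 2: pivot -43/11 → sign −
step 3: pivot -3/43 → sign −
signature = (0, 4, 0)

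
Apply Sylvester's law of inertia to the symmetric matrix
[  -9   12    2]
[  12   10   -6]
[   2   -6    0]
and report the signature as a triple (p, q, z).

step 0: pivot -9 → sign −
step 1: pivot 26 → sign +
step 2: pivot 2/117 → sign +
signature = (2, 1, 0)

Answer: (2, 1, 0)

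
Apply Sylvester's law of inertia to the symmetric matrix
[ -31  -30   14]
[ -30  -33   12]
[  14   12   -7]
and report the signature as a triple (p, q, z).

step 0: pivot -31 → sign −
step 1: pivot -123/31 → sign −
step 2: pivot -3/41 → sign −
signature = (0, 3, 0)

Answer: (0, 3, 0)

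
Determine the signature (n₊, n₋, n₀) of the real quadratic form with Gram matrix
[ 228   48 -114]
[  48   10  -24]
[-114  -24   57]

Answer: (1, 1, 1)

Derivation:
step 0: pivot 228 → sign +
step 1: pivot -2/19 → sign −
step 2: row/col 2 already zero → sign 0
signature = (1, 1, 1)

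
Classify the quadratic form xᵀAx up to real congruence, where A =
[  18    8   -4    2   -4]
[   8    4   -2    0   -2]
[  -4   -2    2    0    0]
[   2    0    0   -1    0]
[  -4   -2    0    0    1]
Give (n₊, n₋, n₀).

Answer: (3, 2, 0)

Derivation:
step 0: pivot 18 → sign +
step 1: pivot 4/9 → sign +
step 2: pivot 1 → sign +
step 3: pivot -3 → sign −
step 4: pivot -1 → sign −
signature = (3, 2, 0)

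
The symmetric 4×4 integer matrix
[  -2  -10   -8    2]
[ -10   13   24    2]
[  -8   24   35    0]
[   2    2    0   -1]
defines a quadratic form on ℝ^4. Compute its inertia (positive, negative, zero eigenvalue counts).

Answer: (2, 2, 0)

Derivation:
step 0: pivot -2 → sign −
step 1: pivot 63 → sign +
step 2: pivot 125/63 → sign +
step 3: pivot -3/125 → sign −
signature = (2, 2, 0)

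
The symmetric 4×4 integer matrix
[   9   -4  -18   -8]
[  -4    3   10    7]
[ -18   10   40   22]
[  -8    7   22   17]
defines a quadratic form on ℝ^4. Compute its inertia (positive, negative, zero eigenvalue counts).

Answer: (3, 0, 1)

Derivation:
step 0: pivot 9 → sign +
step 1: pivot 11/9 → sign +
step 2: pivot 8/11 → sign +
step 3: row/col 3 already zero → sign 0
signature = (3, 0, 1)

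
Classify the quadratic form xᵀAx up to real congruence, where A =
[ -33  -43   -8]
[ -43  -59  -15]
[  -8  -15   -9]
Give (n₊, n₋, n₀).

Answer: (0, 3, 0)

Derivation:
step 0: pivot -33 → sign −
step 1: pivot -98/33 → sign −
step 2: pivot -1/98 → sign −
signature = (0, 3, 0)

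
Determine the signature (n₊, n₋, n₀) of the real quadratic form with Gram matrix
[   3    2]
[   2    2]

step 0: pivot 3 → sign +
step 1: pivot 2/3 → sign +
signature = (2, 0, 0)

Answer: (2, 0, 0)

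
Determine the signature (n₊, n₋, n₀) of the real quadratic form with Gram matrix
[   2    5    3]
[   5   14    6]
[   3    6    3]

step 0: pivot 2 → sign +
step 1: pivot 3/2 → sign +
step 2: pivot -3 → sign −
signature = (2, 1, 0)

Answer: (2, 1, 0)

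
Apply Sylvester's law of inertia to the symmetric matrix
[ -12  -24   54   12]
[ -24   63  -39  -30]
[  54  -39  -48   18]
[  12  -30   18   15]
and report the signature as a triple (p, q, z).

step 0: pivot -12 → sign −
step 1: pivot 111 → sign +
step 2: pivot 12/37 → sign +
step 3: row/col 3 already zero → sign 0
signature = (2, 1, 1)

Answer: (2, 1, 1)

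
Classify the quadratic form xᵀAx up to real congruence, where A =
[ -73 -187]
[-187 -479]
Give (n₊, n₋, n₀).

Answer: (1, 1, 0)

Derivation:
step 0: pivot -73 → sign −
step 1: pivot 2/73 → sign +
signature = (1, 1, 0)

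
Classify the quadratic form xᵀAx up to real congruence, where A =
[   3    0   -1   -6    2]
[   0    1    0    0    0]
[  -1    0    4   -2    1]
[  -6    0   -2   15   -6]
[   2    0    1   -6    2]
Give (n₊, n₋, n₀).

step 0: pivot 3 → sign +
step 1: pivot 1 → sign +
step 2: pivot 11/3 → sign +
step 3: pivot -15/11 → sign −
step 4: pivot -1/15 → sign −
signature = (3, 2, 0)

Answer: (3, 2, 0)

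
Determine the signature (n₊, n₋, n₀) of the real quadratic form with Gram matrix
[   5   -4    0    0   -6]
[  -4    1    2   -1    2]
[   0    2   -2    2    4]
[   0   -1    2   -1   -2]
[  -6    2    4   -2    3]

Answer: (3, 2, 0)

Derivation:
step 0: pivot 5 → sign +
step 1: pivot -11/5 → sign −
step 2: pivot -2/11 → sign −
step 3: pivot 6 → sign +
step 4: pivot 1/3 → sign +
signature = (3, 2, 0)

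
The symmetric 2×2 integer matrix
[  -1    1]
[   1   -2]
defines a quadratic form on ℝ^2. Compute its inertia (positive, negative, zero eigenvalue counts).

Answer: (0, 2, 0)

Derivation:
step 0: pivot -1 → sign −
step 1: pivot -1 → sign −
signature = (0, 2, 0)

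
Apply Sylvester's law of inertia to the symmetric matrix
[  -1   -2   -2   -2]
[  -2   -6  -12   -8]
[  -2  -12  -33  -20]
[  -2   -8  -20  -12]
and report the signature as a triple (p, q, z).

step 0: pivot -1 → sign −
step 1: pivot -2 → sign −
step 2: pivot 3 → sign +
step 3: row/col 3 already zero → sign 0
signature = (1, 2, 1)

Answer: (1, 2, 1)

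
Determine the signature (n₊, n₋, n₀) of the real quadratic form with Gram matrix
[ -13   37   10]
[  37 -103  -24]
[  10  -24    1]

Answer: (2, 1, 0)

Derivation:
step 0: pivot -13 → sign −
step 1: pivot 30/13 → sign +
step 2: pivot 1/15 → sign +
signature = (2, 1, 0)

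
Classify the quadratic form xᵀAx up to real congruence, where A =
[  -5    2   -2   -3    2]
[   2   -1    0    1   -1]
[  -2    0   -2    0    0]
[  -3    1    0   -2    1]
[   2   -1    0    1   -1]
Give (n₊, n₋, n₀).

step 0: pivot -5 → sign −
step 1: pivot -1/5 → sign −
step 2: pivot 2 → sign +
step 3: pivot -2 → sign −
step 4: row/col 4 already zero → sign 0
signature = (1, 3, 1)

Answer: (1, 3, 1)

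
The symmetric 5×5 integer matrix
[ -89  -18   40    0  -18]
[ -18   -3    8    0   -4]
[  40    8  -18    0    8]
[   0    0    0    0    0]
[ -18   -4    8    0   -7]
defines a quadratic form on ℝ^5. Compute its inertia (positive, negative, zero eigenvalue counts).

step 0: pivot -89 → sign −
step 1: pivot 57/89 → sign +
step 2: pivot -2/57 → sign −
step 3: pivot -3 → sign −
step 4: row/col 4 already zero → sign 0
signature = (1, 3, 1)

Answer: (1, 3, 1)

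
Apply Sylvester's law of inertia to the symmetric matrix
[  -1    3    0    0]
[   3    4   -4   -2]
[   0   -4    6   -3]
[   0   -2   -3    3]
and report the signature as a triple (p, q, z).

Answer: (2, 2, 0)

Derivation:
step 0: pivot -1 → sign −
step 1: pivot 13 → sign +
step 2: pivot 62/13 → sign +
step 3: pivot -3/62 → sign −
signature = (2, 2, 0)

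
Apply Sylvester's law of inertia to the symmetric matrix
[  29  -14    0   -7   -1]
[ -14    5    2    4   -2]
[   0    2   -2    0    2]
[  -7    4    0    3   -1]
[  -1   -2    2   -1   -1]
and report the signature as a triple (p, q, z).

step 0: pivot 29 → sign +
step 1: pivot -51/29 → sign −
step 2: pivot 14/51 → sign +
step 3: pivot -2/7 → sign −
step 4: row/col 4 already zero → sign 0
signature = (2, 2, 1)

Answer: (2, 2, 1)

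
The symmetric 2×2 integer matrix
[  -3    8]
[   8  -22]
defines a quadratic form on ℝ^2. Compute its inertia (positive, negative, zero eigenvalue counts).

Answer: (0, 2, 0)

Derivation:
step 0: pivot -3 → sign −
step 1: pivot -2/3 → sign −
signature = (0, 2, 0)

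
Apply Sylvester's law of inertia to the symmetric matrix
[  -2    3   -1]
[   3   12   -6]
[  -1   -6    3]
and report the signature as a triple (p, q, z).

step 0: pivot -2 → sign −
step 1: pivot 33/2 → sign +
step 2: pivot 1/11 → sign +
signature = (2, 1, 0)

Answer: (2, 1, 0)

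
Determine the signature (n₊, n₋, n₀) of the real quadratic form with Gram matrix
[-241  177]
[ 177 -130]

step 0: pivot -241 → sign −
step 1: pivot -1/241 → sign −
signature = (0, 2, 0)

Answer: (0, 2, 0)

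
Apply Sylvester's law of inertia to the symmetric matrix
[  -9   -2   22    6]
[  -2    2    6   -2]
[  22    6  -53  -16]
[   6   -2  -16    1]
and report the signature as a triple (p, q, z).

Answer: (3, 1, 0)

Derivation:
step 0: pivot -9 → sign −
step 1: pivot 22/9 → sign +
step 2: pivot 3/11 → sign +
step 3: pivot 1/3 → sign +
signature = (3, 1, 0)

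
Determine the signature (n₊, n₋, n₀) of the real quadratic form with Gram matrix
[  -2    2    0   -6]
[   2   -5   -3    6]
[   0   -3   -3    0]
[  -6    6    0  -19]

Answer: (0, 3, 1)

Derivation:
step 0: pivot -2 → sign −
step 1: pivot -3 → sign −
step 2: pivot -1 → sign −
step 3: row/col 3 already zero → sign 0
signature = (0, 3, 1)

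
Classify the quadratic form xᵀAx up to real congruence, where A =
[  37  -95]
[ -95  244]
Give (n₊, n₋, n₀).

Answer: (2, 0, 0)

Derivation:
step 0: pivot 37 → sign +
step 1: pivot 3/37 → sign +
signature = (2, 0, 0)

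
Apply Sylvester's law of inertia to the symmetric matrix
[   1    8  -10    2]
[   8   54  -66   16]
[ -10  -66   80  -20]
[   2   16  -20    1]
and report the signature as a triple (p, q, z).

Answer: (1, 3, 0)

Derivation:
step 0: pivot 1 → sign +
step 1: pivot -10 → sign −
step 2: pivot -2/5 → sign −
step 3: pivot -3 → sign −
signature = (1, 3, 0)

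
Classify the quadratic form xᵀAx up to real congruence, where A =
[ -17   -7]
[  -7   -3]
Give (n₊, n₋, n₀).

Answer: (0, 2, 0)

Derivation:
step 0: pivot -17 → sign −
step 1: pivot -2/17 → sign −
signature = (0, 2, 0)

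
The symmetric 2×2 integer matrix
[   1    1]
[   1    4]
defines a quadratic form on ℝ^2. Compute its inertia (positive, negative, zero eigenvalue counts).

step 0: pivot 1 → sign +
step 1: pivot 3 → sign +
signature = (2, 0, 0)

Answer: (2, 0, 0)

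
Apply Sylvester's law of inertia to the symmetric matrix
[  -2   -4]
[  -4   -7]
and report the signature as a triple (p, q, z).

step 0: pivot -2 → sign −
step 1: pivot 1 → sign +
signature = (1, 1, 0)

Answer: (1, 1, 0)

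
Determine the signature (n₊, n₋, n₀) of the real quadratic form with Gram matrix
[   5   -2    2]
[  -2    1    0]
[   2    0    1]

step 0: pivot 5 → sign +
step 1: pivot 1/5 → sign +
step 2: pivot -3 → sign −
signature = (2, 1, 0)

Answer: (2, 1, 0)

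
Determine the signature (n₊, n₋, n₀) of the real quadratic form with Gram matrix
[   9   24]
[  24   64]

Answer: (1, 0, 1)

Derivation:
step 0: pivot 9 → sign +
step 1: row/col 1 already zero → sign 0
signature = (1, 0, 1)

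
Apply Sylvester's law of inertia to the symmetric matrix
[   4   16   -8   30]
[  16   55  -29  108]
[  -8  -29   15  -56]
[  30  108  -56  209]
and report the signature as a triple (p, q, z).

step 0: pivot 4 → sign +
step 1: pivot -9 → sign −
step 2: row/col 2 already zero → sign 0
step 3: row/col 3 already zero → sign 0
signature = (1, 1, 2)

Answer: (1, 1, 2)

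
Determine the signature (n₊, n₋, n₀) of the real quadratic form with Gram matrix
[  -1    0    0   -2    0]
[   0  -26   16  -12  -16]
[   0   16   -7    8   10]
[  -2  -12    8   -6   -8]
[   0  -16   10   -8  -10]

step 0: pivot -1 → sign −
step 1: pivot -26 → sign −
step 2: pivot 37/13 → sign +
step 3: pivot 126/37 → sign +
step 4: pivot -2/7 → sign −
signature = (2, 3, 0)

Answer: (2, 3, 0)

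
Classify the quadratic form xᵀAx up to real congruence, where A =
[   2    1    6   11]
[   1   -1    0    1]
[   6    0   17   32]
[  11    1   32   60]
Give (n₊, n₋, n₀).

Answer: (3, 1, 0)

Derivation:
step 0: pivot 2 → sign +
step 1: pivot -3/2 → sign −
step 2: pivot 5 → sign +
step 3: pivot 1/5 → sign +
signature = (3, 1, 0)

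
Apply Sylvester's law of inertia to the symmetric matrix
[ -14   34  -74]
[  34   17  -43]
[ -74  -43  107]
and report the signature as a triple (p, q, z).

Answer: (1, 2, 0)

Derivation:
step 0: pivot -14 → sign −
step 1: pivot 697/7 → sign +
step 2: pivot -6/697 → sign −
signature = (1, 2, 0)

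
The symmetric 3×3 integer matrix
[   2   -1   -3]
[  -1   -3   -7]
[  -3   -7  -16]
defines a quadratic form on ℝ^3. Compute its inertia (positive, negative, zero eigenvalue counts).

step 0: pivot 2 → sign +
step 1: pivot -7/2 → sign −
step 2: pivot 1/7 → sign +
signature = (2, 1, 0)

Answer: (2, 1, 0)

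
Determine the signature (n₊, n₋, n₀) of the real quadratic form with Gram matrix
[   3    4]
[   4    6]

step 0: pivot 3 → sign +
step 1: pivot 2/3 → sign +
signature = (2, 0, 0)

Answer: (2, 0, 0)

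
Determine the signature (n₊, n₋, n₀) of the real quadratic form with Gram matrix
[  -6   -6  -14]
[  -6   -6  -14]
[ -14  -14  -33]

step 0: pivot -6 → sign −
step 1: pivot -1/3 → sign −
step 2: row/col 2 already zero → sign 0
signature = (0, 2, 1)

Answer: (0, 2, 1)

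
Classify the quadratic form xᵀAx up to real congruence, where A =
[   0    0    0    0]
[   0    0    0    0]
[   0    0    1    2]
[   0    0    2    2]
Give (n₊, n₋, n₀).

Answer: (1, 1, 2)

Derivation:
step 0: pivot 1 → sign +
step 1: pivot -2 → sign −
step 2: row/col 2 already zero → sign 0
step 3: row/col 3 already zero → sign 0
signature = (1, 1, 2)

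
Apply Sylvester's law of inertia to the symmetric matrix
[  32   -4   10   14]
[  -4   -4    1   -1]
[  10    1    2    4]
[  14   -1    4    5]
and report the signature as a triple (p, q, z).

step 0: pivot 32 → sign +
step 1: pivot -9/2 → sign −
step 2: pivot -1 → sign −
step 3: row/col 3 already zero → sign 0
signature = (1, 2, 1)

Answer: (1, 2, 1)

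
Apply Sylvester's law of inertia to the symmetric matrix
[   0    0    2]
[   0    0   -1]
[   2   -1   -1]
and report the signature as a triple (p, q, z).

step 0: pivot -1 → sign −
step 1: pivot 1 → sign +
step 2: row/col 2 already zero → sign 0
signature = (1, 1, 1)

Answer: (1, 1, 1)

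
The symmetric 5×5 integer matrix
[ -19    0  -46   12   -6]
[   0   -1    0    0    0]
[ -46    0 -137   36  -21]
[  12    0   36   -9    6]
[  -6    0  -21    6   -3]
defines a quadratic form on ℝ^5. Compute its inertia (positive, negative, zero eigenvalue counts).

step 0: pivot -19 → sign −
step 1: pivot -1 → sign −
step 2: pivot -487/19 → sign −
step 3: pivot 225/487 → sign +
step 4: pivot 2/25 → sign +
signature = (2, 3, 0)

Answer: (2, 3, 0)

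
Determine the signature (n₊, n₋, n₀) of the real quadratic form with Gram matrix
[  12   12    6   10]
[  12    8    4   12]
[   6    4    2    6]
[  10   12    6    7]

Answer: (1, 2, 1)

Derivation:
step 0: pivot 12 → sign +
step 1: pivot -4 → sign −
step 2: pivot -1/3 → sign −
step 3: row/col 3 already zero → sign 0
signature = (1, 2, 1)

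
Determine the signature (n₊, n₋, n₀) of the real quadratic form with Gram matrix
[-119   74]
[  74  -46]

step 0: pivot -119 → sign −
step 1: pivot 2/119 → sign +
signature = (1, 1, 0)

Answer: (1, 1, 0)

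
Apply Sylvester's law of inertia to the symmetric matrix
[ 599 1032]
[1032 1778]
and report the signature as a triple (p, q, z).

Answer: (1, 1, 0)

Derivation:
step 0: pivot 599 → sign +
step 1: pivot -2/599 → sign −
signature = (1, 1, 0)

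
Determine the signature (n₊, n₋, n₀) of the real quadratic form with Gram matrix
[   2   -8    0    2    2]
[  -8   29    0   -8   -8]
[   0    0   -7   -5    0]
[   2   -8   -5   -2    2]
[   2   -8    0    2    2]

step 0: pivot 2 → sign +
step 1: pivot -3 → sign −
step 2: pivot -7 → sign −
step 3: pivot -3/7 → sign −
step 4: row/col 4 already zero → sign 0
signature = (1, 3, 1)

Answer: (1, 3, 1)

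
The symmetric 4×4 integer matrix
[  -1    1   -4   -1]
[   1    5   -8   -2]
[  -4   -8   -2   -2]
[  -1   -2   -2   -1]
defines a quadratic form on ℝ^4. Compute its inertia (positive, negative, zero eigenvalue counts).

Answer: (2, 2, 0)

Derivation:
step 0: pivot -1 → sign −
step 1: pivot 6 → sign +
step 2: pivot -10 → sign −
step 3: pivot 1/10 → sign +
signature = (2, 2, 0)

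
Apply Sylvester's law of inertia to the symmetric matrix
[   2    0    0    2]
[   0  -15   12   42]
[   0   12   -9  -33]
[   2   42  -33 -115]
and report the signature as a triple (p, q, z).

step 0: pivot 2 → sign +
step 1: pivot -15 → sign −
step 2: pivot 3/5 → sign +
step 3: row/col 3 already zero → sign 0
signature = (2, 1, 1)

Answer: (2, 1, 1)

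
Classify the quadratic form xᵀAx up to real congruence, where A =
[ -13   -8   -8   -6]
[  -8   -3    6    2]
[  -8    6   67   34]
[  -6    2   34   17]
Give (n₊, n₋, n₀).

step 0: pivot -13 → sign −
step 1: pivot 25/13 → sign +
step 2: pivot 247/25 → sign +
step 3: pivot 3/247 → sign +
signature = (3, 1, 0)

Answer: (3, 1, 0)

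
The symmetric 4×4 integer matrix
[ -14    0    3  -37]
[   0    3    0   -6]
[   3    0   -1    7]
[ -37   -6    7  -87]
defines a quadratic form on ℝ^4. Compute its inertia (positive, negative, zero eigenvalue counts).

Answer: (2, 2, 0)

Derivation:
step 0: pivot -14 → sign −
step 1: pivot 3 → sign +
step 2: pivot -5/14 → sign −
step 3: pivot 6/5 → sign +
signature = (2, 2, 0)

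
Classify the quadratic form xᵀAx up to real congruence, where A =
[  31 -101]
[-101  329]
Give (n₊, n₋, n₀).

Answer: (1, 1, 0)

Derivation:
step 0: pivot 31 → sign +
step 1: pivot -2/31 → sign −
signature = (1, 1, 0)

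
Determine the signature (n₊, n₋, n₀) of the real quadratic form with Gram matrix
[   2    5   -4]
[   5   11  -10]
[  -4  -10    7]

Answer: (1, 2, 0)

Derivation:
step 0: pivot 2 → sign +
step 1: pivot -3/2 → sign −
step 2: pivot -1 → sign −
signature = (1, 2, 0)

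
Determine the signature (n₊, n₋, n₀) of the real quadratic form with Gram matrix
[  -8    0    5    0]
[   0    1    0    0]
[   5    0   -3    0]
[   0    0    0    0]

step 0: pivot -8 → sign −
step 1: pivot 1 → sign +
step 2: pivot 1/8 → sign +
step 3: row/col 3 already zero → sign 0
signature = (2, 1, 1)

Answer: (2, 1, 1)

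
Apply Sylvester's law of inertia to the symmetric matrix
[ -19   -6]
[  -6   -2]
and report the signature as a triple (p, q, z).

Answer: (0, 2, 0)

Derivation:
step 0: pivot -19 → sign −
step 1: pivot -2/19 → sign −
signature = (0, 2, 0)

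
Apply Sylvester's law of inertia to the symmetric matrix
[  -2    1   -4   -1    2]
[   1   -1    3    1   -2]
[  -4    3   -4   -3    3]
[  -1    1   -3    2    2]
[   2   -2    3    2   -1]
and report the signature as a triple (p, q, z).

step 0: pivot -2 → sign −
step 1: pivot -1/2 → sign −
step 2: pivot 6 → sign +
step 3: pivot 3 → sign +
step 4: pivot 3/2 → sign +
signature = (3, 2, 0)

Answer: (3, 2, 0)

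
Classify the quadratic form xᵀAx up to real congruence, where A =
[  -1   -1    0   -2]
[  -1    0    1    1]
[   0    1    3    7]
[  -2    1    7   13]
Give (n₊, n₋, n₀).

step 0: pivot -1 → sign −
step 1: pivot 1 → sign +
step 2: pivot 2 → sign +
step 3: row/col 3 already zero → sign 0
signature = (2, 1, 1)

Answer: (2, 1, 1)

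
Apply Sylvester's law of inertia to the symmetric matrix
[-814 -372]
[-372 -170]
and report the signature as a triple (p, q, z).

step 0: pivot -814 → sign −
step 1: pivot 2/407 → sign +
signature = (1, 1, 0)

Answer: (1, 1, 0)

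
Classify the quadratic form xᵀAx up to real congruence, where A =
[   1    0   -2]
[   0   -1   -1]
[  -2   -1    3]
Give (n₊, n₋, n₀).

step 0: pivot 1 → sign +
step 1: pivot -1 → sign −
step 2: row/col 2 already zero → sign 0
signature = (1, 1, 1)

Answer: (1, 1, 1)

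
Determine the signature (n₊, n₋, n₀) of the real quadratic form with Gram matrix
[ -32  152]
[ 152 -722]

Answer: (0, 1, 1)

Derivation:
step 0: pivot -32 → sign −
step 1: row/col 1 already zero → sign 0
signature = (0, 1, 1)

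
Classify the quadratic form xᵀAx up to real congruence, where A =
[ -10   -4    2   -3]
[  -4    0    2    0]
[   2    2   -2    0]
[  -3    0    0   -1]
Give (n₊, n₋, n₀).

Answer: (1, 3, 0)

Derivation:
step 0: pivot -10 → sign −
step 1: pivot 8/5 → sign +
step 2: pivot -5/2 → sign −
step 3: pivot -1/10 → sign −
signature = (1, 3, 0)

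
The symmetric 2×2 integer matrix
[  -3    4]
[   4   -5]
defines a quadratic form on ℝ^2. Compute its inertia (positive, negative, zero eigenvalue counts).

step 0: pivot -3 → sign −
step 1: pivot 1/3 → sign +
signature = (1, 1, 0)

Answer: (1, 1, 0)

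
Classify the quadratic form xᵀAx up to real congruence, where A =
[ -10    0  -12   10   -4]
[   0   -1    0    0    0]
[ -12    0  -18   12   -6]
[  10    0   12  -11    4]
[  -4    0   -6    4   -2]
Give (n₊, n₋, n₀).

Answer: (0, 4, 1)

Derivation:
step 0: pivot -10 → sign −
step 1: pivot -1 → sign −
step 2: pivot -18/5 → sign −
step 3: pivot -1 → sign −
step 4: row/col 4 already zero → sign 0
signature = (0, 4, 1)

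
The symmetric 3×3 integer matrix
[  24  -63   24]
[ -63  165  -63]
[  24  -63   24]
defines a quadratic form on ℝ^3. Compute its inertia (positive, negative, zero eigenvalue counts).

step 0: pivot 24 → sign +
step 1: pivot -3/8 → sign −
step 2: row/col 2 already zero → sign 0
signature = (1, 1, 1)

Answer: (1, 1, 1)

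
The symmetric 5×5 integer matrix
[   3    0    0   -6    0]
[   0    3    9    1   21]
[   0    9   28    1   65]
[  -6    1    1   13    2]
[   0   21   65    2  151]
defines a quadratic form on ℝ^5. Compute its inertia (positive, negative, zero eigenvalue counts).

Answer: (4, 1, 0)

Derivation:
step 0: pivot 3 → sign +
step 1: pivot 3 → sign +
step 2: pivot 1 → sign +
step 3: pivot -10/3 → sign −
step 4: pivot 3/10 → sign +
signature = (4, 1, 0)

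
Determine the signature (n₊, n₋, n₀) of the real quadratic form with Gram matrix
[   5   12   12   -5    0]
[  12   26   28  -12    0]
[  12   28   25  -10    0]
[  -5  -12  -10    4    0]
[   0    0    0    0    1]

step 0: pivot 5 → sign +
step 1: pivot -14/5 → sign −
step 2: pivot -25/7 → sign −
step 3: pivot 3/25 → sign +
step 4: pivot 1 → sign +
signature = (3, 2, 0)

Answer: (3, 2, 0)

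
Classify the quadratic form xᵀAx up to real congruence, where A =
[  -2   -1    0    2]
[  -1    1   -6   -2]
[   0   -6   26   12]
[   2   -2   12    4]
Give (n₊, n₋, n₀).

step 0: pivot -2 → sign −
step 1: pivot 3/2 → sign +
step 2: pivot 2 → sign +
step 3: row/col 3 already zero → sign 0
signature = (2, 1, 1)

Answer: (2, 1, 1)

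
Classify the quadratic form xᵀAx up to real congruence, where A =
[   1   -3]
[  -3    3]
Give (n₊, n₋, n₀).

step 0: pivot 1 → sign +
step 1: pivot -6 → sign −
signature = (1, 1, 0)

Answer: (1, 1, 0)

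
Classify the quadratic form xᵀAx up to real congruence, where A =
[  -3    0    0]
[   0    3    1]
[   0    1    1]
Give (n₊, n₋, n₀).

Answer: (2, 1, 0)

Derivation:
step 0: pivot -3 → sign −
step 1: pivot 3 → sign +
step 2: pivot 2/3 → sign +
signature = (2, 1, 0)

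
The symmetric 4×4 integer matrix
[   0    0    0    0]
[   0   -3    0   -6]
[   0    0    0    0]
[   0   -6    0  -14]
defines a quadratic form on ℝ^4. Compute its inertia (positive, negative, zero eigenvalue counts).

Answer: (0, 2, 2)

Derivation:
step 0: pivot -3 → sign −
step 1: pivot -2 → sign −
step 2: row/col 2 already zero → sign 0
step 3: row/col 3 already zero → sign 0
signature = (0, 2, 2)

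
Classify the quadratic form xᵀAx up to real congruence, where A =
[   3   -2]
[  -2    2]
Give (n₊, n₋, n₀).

Answer: (2, 0, 0)

Derivation:
step 0: pivot 3 → sign +
step 1: pivot 2/3 → sign +
signature = (2, 0, 0)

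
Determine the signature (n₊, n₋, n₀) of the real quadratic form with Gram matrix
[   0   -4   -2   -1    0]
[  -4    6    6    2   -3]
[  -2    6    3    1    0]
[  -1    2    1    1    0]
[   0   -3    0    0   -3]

Answer: (2, 3, 0)

Derivation:
step 0: pivot 6 → sign +
step 1: pivot -8/3 → sign −
step 2: pivot -3/2 → sign −
step 3: pivot 3/4 → sign +
step 4: pivot -3/2 → sign −
signature = (2, 3, 0)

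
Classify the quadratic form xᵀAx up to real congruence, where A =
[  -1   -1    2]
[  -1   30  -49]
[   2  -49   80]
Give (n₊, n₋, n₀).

Answer: (2, 1, 0)

Derivation:
step 0: pivot -1 → sign −
step 1: pivot 31 → sign +
step 2: pivot 3/31 → sign +
signature = (2, 1, 0)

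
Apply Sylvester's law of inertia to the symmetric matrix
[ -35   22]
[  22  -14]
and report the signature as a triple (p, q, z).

step 0: pivot -35 → sign −
step 1: pivot -6/35 → sign −
signature = (0, 2, 0)

Answer: (0, 2, 0)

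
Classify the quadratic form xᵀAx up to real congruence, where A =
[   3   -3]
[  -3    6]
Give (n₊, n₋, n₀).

Answer: (2, 0, 0)

Derivation:
step 0: pivot 3 → sign +
step 1: pivot 3 → sign +
signature = (2, 0, 0)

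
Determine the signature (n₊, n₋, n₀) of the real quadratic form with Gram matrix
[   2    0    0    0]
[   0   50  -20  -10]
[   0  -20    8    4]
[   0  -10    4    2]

Answer: (2, 0, 2)

Derivation:
step 0: pivot 2 → sign +
step 1: pivot 50 → sign +
step 2: row/col 2 already zero → sign 0
step 3: row/col 3 already zero → sign 0
signature = (2, 0, 2)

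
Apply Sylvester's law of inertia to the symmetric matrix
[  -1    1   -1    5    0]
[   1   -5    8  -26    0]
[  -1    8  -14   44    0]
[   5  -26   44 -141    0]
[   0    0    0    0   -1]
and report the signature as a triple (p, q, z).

step 0: pivot -1 → sign −
step 1: pivot -4 → sign −
step 2: pivot -3/4 → sign −
step 3: pivot 1 → sign +
step 4: pivot -1 → sign −
signature = (1, 4, 0)

Answer: (1, 4, 0)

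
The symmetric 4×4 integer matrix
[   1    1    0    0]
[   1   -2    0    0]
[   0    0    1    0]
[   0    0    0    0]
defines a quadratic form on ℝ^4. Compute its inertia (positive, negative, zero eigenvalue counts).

step 0: pivot 1 → sign +
step 1: pivot -3 → sign −
step 2: pivot 1 → sign +
step 3: row/col 3 already zero → sign 0
signature = (2, 1, 1)

Answer: (2, 1, 1)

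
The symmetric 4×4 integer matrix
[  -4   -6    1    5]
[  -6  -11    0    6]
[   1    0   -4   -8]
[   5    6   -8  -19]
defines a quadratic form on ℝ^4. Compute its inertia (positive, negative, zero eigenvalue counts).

step 0: pivot -4 → sign −
step 1: pivot -2 → sign −
step 2: pivot -21/8 → sign −
step 3: pivot 3/7 → sign +
signature = (1, 3, 0)

Answer: (1, 3, 0)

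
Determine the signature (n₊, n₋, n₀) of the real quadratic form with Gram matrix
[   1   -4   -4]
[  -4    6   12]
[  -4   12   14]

Answer: (1, 2, 0)

Derivation:
step 0: pivot 1 → sign +
step 1: pivot -10 → sign −
step 2: pivot -2/5 → sign −
signature = (1, 2, 0)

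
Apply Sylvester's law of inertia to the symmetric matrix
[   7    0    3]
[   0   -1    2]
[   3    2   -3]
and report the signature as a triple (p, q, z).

Answer: (1, 2, 0)

Derivation:
step 0: pivot 7 → sign +
step 1: pivot -1 → sign −
step 2: pivot -2/7 → sign −
signature = (1, 2, 0)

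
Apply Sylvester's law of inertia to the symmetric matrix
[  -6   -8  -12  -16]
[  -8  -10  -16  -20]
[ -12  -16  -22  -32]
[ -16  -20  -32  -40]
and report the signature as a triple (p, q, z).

step 0: pivot -6 → sign −
step 1: pivot 2/3 → sign +
step 2: pivot 2 → sign +
step 3: row/col 3 already zero → sign 0
signature = (2, 1, 1)

Answer: (2, 1, 1)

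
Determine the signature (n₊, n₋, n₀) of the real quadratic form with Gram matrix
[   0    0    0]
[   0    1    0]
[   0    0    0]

step 0: pivot 1 → sign +
step 1: row/col 1 already zero → sign 0
step 2: row/col 2 already zero → sign 0
signature = (1, 0, 2)

Answer: (1, 0, 2)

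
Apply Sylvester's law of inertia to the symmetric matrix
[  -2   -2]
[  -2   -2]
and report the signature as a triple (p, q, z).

Answer: (0, 1, 1)

Derivation:
step 0: pivot -2 → sign −
step 1: row/col 1 already zero → sign 0
signature = (0, 1, 1)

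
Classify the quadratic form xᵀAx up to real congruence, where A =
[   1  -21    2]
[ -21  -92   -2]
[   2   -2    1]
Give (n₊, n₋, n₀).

Answer: (2, 1, 0)

Derivation:
step 0: pivot 1 → sign +
step 1: pivot -533 → sign −
step 2: pivot 1/533 → sign +
signature = (2, 1, 0)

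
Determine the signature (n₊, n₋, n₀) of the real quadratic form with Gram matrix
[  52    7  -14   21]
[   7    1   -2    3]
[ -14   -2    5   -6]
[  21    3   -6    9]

Answer: (3, 0, 1)

Derivation:
step 0: pivot 52 → sign +
step 1: pivot 3/52 → sign +
step 2: pivot 1 → sign +
step 3: row/col 3 already zero → sign 0
signature = (3, 0, 1)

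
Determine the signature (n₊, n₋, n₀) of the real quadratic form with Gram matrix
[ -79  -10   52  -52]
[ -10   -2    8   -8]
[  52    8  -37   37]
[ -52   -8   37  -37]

Answer: (0, 3, 1)

Derivation:
step 0: pivot -79 → sign −
step 1: pivot -58/79 → sign −
step 2: pivot -1/29 → sign −
step 3: row/col 3 already zero → sign 0
signature = (0, 3, 1)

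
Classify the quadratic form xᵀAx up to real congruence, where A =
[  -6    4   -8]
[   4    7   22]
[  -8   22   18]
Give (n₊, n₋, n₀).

step 0: pivot -6 → sign −
step 1: pivot 29/3 → sign +
step 2: pivot -2/29 → sign −
signature = (1, 2, 0)

Answer: (1, 2, 0)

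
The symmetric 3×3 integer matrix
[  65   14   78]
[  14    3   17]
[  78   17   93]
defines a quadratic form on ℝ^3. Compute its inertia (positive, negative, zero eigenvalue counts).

Answer: (2, 1, 0)

Derivation:
step 0: pivot 65 → sign +
step 1: pivot -1/65 → sign −
step 2: pivot 2 → sign +
signature = (2, 1, 0)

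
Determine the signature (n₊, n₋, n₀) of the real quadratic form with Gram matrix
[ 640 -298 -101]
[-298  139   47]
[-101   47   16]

Answer: (3, 0, 0)

Derivation:
step 0: pivot 640 → sign +
step 1: pivot 39/160 → sign +
step 2: pivot 3/52 → sign +
signature = (3, 0, 0)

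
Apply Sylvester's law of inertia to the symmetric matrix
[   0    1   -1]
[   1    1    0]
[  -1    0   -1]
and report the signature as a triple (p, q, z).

Answer: (1, 1, 1)

Derivation:
step 0: pivot 1 → sign +
step 1: pivot -1 → sign −
step 2: row/col 2 already zero → sign 0
signature = (1, 1, 1)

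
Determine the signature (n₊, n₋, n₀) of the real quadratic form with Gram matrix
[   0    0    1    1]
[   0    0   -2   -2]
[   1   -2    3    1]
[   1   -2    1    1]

Answer: (2, 1, 1)

Derivation:
step 0: pivot 3 → sign +
step 1: pivot -4/3 → sign −
step 2: pivot 2 → sign +
step 3: row/col 3 already zero → sign 0
signature = (2, 1, 1)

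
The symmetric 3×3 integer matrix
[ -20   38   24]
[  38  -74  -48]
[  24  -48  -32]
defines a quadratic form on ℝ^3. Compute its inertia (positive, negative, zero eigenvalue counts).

Answer: (0, 2, 1)

Derivation:
step 0: pivot -20 → sign −
step 1: pivot -9/5 → sign −
step 2: row/col 2 already zero → sign 0
signature = (0, 2, 1)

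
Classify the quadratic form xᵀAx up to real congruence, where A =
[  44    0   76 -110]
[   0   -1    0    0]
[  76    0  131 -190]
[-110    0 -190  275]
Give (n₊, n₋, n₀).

step 0: pivot 44 → sign +
step 1: pivot -1 → sign −
step 2: pivot -3/11 → sign −
step 3: row/col 3 already zero → sign 0
signature = (1, 2, 1)

Answer: (1, 2, 1)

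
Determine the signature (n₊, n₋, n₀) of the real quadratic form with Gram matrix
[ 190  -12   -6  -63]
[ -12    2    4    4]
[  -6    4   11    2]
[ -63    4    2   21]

Answer: (4, 0, 0)

Derivation:
step 0: pivot 190 → sign +
step 1: pivot 118/95 → sign +
step 2: pivot 15/59 → sign +
step 3: pivot 1/10 → sign +
signature = (4, 0, 0)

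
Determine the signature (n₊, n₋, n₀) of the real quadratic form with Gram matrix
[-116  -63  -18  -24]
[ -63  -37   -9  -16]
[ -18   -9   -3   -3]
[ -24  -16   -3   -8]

step 0: pivot -116 → sign −
step 1: pivot -323/116 → sign −
step 2: pivot 3/323 → sign +
step 3: pivot -1 → sign −
signature = (1, 3, 0)

Answer: (1, 3, 0)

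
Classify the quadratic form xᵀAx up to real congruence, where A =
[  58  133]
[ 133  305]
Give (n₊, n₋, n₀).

Answer: (2, 0, 0)

Derivation:
step 0: pivot 58 → sign +
step 1: pivot 1/58 → sign +
signature = (2, 0, 0)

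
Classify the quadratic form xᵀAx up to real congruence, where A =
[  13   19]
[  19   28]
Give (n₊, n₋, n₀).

step 0: pivot 13 → sign +
step 1: pivot 3/13 → sign +
signature = (2, 0, 0)

Answer: (2, 0, 0)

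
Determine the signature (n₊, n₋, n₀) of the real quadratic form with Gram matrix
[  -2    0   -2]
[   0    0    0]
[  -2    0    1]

step 0: pivot -2 → sign −
step 1: pivot 3 → sign +
step 2: row/col 2 already zero → sign 0
signature = (1, 1, 1)

Answer: (1, 1, 1)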